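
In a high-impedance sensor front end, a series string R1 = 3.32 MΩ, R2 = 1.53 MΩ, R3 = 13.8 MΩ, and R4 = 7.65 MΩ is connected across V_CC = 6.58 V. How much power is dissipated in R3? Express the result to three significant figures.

P ≈ 0.864 µW

The common current is I = 6.58/26.30 = 0.2502 µA.
V(R3) = I·R = 3.453 V; P = V·I = 3.453 × 0.2502 = 0.8638 µW.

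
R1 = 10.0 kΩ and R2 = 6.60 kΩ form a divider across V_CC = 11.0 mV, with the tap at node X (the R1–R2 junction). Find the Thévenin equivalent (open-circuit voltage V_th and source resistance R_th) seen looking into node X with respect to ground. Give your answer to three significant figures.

Open-circuit (no load on X): V_th = V_CC · R2/(R1 + R2) = 11.0 × 6.60/(10.00 + 6.60) = 4.373 mV.
Looking into X with the source shorted: R_th = R1·R2/(R1+R2) = 10.00 × 6.60/16.60 = 3.976 kΩ.

V_th ≈ 4.37 mV, R_th ≈ 3.98 kΩ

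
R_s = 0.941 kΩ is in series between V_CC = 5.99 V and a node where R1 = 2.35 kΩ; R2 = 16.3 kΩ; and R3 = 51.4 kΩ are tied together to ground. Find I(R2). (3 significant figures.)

Parallel bank: R_p = 1/(1/2.35 + 1/16.3 + 1/51.4) = 1.975 kΩ.
Node voltage V_A = V_CC · R_p/(R_s + R_p) = 5.99 × 0.6773 = 4.057 V.
Branch current I = V_A/R2 = 4.057/16.3 = 0.2489 mA.

I ≈ 0.249 mA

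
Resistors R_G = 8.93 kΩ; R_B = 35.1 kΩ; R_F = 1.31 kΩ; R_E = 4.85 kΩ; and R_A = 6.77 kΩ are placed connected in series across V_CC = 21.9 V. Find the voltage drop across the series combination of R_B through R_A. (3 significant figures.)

Series total: ΣR = 8.93 + 35.1 + 1.31 + 4.85 + 6.77 = 56.96 kΩ.
R_{R_B..R_A} = 35.1 + 1.31 + 4.85 + 6.77 = 48.03 kΩ.
By the voltage-divider rule, V = 21.9 × 48.03/56.96 = 18.47 V.

V ≈ 18.5 V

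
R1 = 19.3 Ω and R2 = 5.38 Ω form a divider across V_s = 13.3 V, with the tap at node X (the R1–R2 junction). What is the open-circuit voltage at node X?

V_th ≈ 2.90 V

Open-circuit (no load on X): V_th = V_s · R2/(R1 + R2) = 13.3 × 5.38/(19.30 + 5.38) = 2.899 V.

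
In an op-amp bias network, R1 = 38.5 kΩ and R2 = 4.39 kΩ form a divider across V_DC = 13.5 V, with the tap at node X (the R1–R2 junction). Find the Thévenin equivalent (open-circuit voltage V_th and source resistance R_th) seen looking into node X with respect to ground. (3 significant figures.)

V_th is the unloaded tap voltage: V_DC · R2/(R1+R2) = 13.5 × 0.1024 = 1.382 V.
Zeroing V_DC shorts the top of R1 to ground, so R_th = R1 ‖ R2 = 3.941 kΩ.

V_th ≈ 1.38 V, R_th ≈ 3.94 kΩ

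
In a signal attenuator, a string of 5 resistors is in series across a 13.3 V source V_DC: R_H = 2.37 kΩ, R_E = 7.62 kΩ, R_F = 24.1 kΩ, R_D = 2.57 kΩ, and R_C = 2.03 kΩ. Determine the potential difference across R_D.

V ≈ 0.883 V

Total series resistance ΣR = 2.37 + 7.62 + 24.1 + 2.57 + 2.03 = 38.69 kΩ.
Voltage divider: V = V_DC · (2.570 / 38.69) = 13.3 × 0.06643 = 0.8835 V.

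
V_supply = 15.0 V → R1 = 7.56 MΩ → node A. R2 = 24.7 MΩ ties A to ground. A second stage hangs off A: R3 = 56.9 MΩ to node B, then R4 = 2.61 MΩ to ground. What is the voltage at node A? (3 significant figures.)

Looking into the second stage from A: R3 + R4 = 59.51 MΩ appears in parallel with R2.
Effective lower resistance at A: R2 ‖ 59.51 = 17.46 MΩ.
So V_A = 15.0 × 0.6978 = 10.47 V.

V_A ≈ 10.5 V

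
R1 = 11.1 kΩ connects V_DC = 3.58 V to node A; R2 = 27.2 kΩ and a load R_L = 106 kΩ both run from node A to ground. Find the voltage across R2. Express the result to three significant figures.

V_out ≈ 2.37 V

The load sits in parallel with R2, giving an effective lower resistance R2' = R2·R_L/(R2+R_L) = 21.65 kΩ.
Voltage divider with the loaded lower leg: V_out = 3.58 × 21.65/(11.1 + 21.65) = 3.58 × 0.6610 = 2.366 V.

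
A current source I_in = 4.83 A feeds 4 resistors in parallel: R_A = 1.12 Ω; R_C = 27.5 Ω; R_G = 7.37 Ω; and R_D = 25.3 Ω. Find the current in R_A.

Total conductance ΣG = 1/1.12 + 1/27.5 + 1/7.37 + 1/25.3 = 1.104 (units of 1/Ω).
Current divider: I(R_A) = I_in · G_k/ΣG = 4.83 × (0.8929/1.104) = 4.83 × 0.8084 = 3.905 A.

I ≈ 3.90 A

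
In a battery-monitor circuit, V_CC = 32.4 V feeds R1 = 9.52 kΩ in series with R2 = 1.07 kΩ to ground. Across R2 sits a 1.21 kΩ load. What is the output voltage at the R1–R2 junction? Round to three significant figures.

First combine the lower leg with the load: R2 ‖ R_L = 0.5679 kΩ.
Now apply the divider: V_out = 32.4 × 0.05629 = 1.824 V.

V_out ≈ 1.82 V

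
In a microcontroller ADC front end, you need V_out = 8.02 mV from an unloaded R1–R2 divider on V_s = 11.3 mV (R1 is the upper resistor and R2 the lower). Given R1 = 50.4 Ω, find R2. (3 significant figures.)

R2 ≈ 123 Ω

The divider ratio is R2/(R1+R2) = 8.02/11.3 = 0.7097.
Rearranging, R2 = R1·k/(1−k) = 50.4 × 2.445 = 123.2 Ω.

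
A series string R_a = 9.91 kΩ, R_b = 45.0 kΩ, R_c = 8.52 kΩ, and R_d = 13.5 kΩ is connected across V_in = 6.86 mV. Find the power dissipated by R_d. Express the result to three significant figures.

P ≈ 0.107 nW

Series current I = V_in/ΣR = 6.86/76.93 = 0.08917 µA.
P(R_d) = I²·R_d = (0.08917)² × 13.5 = 0.1073 nW.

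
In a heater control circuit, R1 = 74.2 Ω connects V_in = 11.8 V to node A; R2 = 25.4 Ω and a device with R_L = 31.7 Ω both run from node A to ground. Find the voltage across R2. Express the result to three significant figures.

First combine the lower leg with the load: R2 ‖ R_L = 14.10 Ω.
Then V_out = V_in · R2'/(R1 + R2') = 11.8 × 14.10/88.30 = 1.884 V.

V_out ≈ 1.88 V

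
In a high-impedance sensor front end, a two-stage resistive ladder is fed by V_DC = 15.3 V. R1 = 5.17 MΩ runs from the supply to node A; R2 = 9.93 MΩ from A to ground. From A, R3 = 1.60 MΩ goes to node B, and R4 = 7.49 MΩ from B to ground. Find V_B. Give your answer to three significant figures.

Node A sees R2 in parallel with the series input of stage 2, R3 + R4 = 9.090 MΩ.
R2 ‖ (R3+R4) = 4.746 MΩ.
V_A = 15.3 × 4.746/(5.17 + 4.746) = 7.323 V.
V_B = V_A × 0.8240 = 6.034 V.

V_B ≈ 6.03 V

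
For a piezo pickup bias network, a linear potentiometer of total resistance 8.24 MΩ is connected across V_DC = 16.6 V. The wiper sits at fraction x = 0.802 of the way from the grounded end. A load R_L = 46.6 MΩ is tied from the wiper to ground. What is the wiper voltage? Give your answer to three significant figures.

Split the track: R_lower = x·R_p = 6.608 MΩ, R_upper = (1−x)·R_p = 1.632 MΩ.
R_L loads the lower segment: effective lower R = 5.788 MΩ.
V_out = 16.6 × 5.788/(1.632 + 5.788) = 12.95 V.

V_out ≈ 12.9 V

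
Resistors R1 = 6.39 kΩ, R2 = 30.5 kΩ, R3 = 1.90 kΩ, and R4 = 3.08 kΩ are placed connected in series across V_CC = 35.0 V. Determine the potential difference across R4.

Total series resistance ΣR = 6.39 + 30.5 + 1.90 + 3.08 = 41.87 kΩ.
Voltage divider: V = V_CC · (3.080 / 41.87) = 35.0 × 0.07356 = 2.575 V.

V ≈ 2.57 V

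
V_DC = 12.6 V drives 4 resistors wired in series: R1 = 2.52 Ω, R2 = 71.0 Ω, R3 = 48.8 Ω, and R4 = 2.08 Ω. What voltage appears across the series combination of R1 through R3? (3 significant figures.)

V ≈ 12.4 V

Series total: ΣR = 2.52 + 71.0 + 48.8 + 2.08 = 124.4 Ω.
R_{R1..R3} = 2.52 + 71.0 + 48.8 = 122.3 Ω.
Voltage divider: V = V_DC · (122.3 / 124.4) = 12.6 × 0.9833 = 12.39 V.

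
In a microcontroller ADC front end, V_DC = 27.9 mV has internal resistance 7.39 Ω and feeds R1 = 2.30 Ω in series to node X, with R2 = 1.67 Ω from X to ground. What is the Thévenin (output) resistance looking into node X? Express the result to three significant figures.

R_th ≈ 1.42 Ω

R1' = 7.39 + 2.30 = 9.690 Ω (source resistance + R1).
With V_DC suppressed (replaced by a short), R_th = R1' ‖ R2 = (9.690 × 1.67)/(9.690 + 1.67) = 1.424 Ω.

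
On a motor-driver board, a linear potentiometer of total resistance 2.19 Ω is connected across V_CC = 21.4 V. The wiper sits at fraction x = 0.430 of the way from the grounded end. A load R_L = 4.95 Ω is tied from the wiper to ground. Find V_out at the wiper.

Split the track: R_lower = x·R_p = 0.9417 Ω, R_upper = (1−x)·R_p = 1.248 Ω.
R_L loads the lower segment: effective lower R = 0.7912 Ω.
V_out = 21.4 × 0.7912/(1.248 + 0.7912) = 8.302 V.
(Unloaded: V_out = x·V_CC = 9.20 V.)

V_out ≈ 8.30 V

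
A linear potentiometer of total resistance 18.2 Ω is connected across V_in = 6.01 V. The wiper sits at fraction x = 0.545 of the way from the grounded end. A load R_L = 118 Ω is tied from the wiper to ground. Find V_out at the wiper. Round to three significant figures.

Lower segment x·R_p = 9.919 Ω; upper segment (1−x)·R_p = 8.281 Ω.
Lower segment in parallel with the load: 9.919 ‖ 118 = 9.150 Ω.
V_out = 6.01 × 9.150/(8.281 + 9.150) = 3.155 V.

V_out ≈ 3.15 V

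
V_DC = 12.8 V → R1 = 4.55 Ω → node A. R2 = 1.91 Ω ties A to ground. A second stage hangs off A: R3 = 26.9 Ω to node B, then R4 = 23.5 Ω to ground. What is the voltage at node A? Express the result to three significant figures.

Node A sees R2 in parallel with the series input of stage 2, R3 + R4 = 50.40 Ω.
Effective lower resistance at A: R2 ‖ 50.40 = 1.840 Ω.
So V_A = 12.8 × 0.2880 = 3.686 V.

V_A ≈ 3.69 V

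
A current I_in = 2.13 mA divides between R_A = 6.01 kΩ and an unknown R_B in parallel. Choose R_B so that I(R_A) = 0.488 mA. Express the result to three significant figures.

The fraction through R_A equals R_B/(R_A+R_B).
0.488/2.13 = R_B/(R_A + R_B) → R_B = R_A · (0.2291)/(1 − 0.2291) = 6.01 × 0.2972 = 1.786 kΩ.

R_B ≈ 1.79 kΩ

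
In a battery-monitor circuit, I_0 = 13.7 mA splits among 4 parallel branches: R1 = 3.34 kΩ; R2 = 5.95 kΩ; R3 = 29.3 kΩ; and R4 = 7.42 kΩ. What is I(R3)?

Total conductance ΣG = 1/3.34 + 1/5.95 + 1/29.3 + 1/7.42 = 0.6364 (units of 1/kΩ).
Current divider: I(R3) = I_0 · G_k/ΣG = 13.7 × (0.03413/0.6364) = 13.7 × 0.05363 = 0.7348 mA.

I ≈ 0.735 mA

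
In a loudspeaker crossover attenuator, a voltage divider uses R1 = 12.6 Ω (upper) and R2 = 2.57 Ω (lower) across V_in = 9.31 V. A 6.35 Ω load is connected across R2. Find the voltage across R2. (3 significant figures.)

The load sits in parallel with R2, giving an effective lower resistance R2' = R2·R_L/(R2+R_L) = 1.830 Ω.
Voltage divider with the loaded lower leg: V_out = 9.31 × 1.830/(12.6 + 1.830) = 9.31 × 0.1268 = 1.180 V.

V_out ≈ 1.18 V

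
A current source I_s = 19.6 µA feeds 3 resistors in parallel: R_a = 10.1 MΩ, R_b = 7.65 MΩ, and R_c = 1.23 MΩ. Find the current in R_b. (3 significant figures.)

I ≈ 2.46 µA

Conductances: ΣG = 1/10.1 + 1/7.65 + 1/1.23 = 1.043 (1/MΩ).
By the current-divider rule, I = I_s · G_k/ΣG = 19.6 × 0.1254 = 2.457 µA.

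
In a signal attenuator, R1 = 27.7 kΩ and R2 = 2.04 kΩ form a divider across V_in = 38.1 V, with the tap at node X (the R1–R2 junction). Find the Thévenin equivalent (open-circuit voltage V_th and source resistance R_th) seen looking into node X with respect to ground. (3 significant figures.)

Open-circuit (no load on X): V_th = V_in · R2/(R1 + R2) = 38.1 × 2.04/(27.70 + 2.04) = 2.613 V.
Zeroing V_in shorts the top of R1 to ground, so R_th = R1 ‖ R2 = 1.900 kΩ.

V_th ≈ 2.61 V, R_th ≈ 1.90 kΩ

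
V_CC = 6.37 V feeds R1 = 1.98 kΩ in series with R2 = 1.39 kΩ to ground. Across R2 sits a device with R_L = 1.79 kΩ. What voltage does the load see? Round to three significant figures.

V_out ≈ 1.80 V

The load sits in parallel with R2, giving an effective lower resistance R2' = R2·R_L/(R2+R_L) = 0.7824 kΩ.
Voltage divider with the loaded lower leg: V_out = 6.37 × 0.7824/(1.98 + 0.7824) = 6.37 × 0.2832 = 1.804 V.
(Unloaded it would be 2.63 V; the load pulls it down.)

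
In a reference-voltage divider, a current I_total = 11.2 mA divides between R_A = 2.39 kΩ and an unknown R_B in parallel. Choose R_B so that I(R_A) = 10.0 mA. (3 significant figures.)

R_B ≈ 19.9 kΩ

Two-branch current divider: I_A = I_total · R_B/(R_A + R_B).
10.0/11.2 = R_B/(R_A + R_B) → R_B = R_A · (0.8929)/(1 − 0.8929) = 2.39 × 8.333 = 19.92 kΩ.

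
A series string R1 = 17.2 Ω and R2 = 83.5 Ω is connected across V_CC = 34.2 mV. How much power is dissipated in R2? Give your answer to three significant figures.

The common current is I = 34.2/100.7 = 0.3396 mA.
P = I²R = 0.1153 × 83.5 = 9.631 µW.

P ≈ 9.63 µW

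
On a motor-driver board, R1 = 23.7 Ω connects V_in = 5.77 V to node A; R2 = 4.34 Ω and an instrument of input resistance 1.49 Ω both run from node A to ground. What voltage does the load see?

R2 ‖ R_L = (4.34 × 1.49)/(4.34 + 1.49) = 1.109 Ω.
Voltage divider with the loaded lower leg: V_out = 5.77 × 1.109/(23.7 + 1.109) = 5.77 × 0.04471 = 0.2580 V.

V_out ≈ 0.258 V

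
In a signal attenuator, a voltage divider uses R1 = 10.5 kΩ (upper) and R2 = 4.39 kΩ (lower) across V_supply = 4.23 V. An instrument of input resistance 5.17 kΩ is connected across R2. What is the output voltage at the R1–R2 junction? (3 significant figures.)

The load sits in parallel with R2, giving an effective lower resistance R2' = R2·R_L/(R2+R_L) = 2.374 kΩ.
Then V_out = V_supply · R2'/(R1 + R2') = 4.23 × 2.374/12.87 = 0.7800 V.

V_out ≈ 0.780 V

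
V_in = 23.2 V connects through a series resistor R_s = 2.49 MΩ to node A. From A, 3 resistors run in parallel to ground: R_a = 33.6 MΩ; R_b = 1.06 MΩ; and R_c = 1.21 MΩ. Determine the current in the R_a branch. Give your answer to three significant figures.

I ≈ 0.126 µA

Parallel bank: R_p = 1/(1/33.6 + 1/1.06 + 1/1.21) = 0.5557 MΩ.
V_A by voltage divider: V_A = 23.2 × 0.5557/(2.49 + 0.5557) = 4.233 V.
Branch current I = V_A/R_a = 4.233/33.6 = 0.1260 µA.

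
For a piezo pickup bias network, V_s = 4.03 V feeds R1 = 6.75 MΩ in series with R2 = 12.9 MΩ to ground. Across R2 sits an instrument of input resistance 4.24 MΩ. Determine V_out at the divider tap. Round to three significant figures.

R2 ‖ R_L = (12.9 × 4.24)/(12.9 + 4.24) = 3.191 MΩ.
Now apply the divider: V_out = 4.03 × 0.3210 = 1.294 V.
(Unloaded it would be 2.65 V; the load pulls it down.)

V_out ≈ 1.29 V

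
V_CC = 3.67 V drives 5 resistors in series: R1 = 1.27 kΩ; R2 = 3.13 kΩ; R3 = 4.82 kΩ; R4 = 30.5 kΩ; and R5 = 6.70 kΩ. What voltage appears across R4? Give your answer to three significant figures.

Total series resistance ΣR = 1.27 + 3.13 + 4.82 + 30.5 + 6.70 = 46.42 kΩ.
Voltage divider: V = V_CC · (30.50 / 46.42) = 3.67 × 0.6570 = 2.411 V.

V ≈ 2.41 V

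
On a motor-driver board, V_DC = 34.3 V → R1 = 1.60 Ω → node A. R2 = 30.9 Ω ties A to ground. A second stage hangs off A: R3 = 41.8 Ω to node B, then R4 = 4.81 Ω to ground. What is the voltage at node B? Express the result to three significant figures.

Node A sees R2 in parallel with the series input of stage 2, R3 + R4 = 46.61 Ω.
Effective lower resistance at A: R2 ‖ 46.61 = 18.58 Ω.
So V_A = 34.3 × 0.9207 = 31.58 V.
V_B = V_A × 0.1032 = 3.259 V.

V_B ≈ 3.26 V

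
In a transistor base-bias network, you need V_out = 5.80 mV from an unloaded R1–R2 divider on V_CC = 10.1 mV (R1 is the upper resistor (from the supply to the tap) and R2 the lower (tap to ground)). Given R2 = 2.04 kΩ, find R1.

Required fraction k = V_out/V_CC = 0.5743.
So R1 = R2 · (V_CC/V_out − 1) = 2.04 × (10.1/5.80 − 1) = 2.04 × 0.7414 = 1.512 kΩ.

R1 ≈ 1.51 kΩ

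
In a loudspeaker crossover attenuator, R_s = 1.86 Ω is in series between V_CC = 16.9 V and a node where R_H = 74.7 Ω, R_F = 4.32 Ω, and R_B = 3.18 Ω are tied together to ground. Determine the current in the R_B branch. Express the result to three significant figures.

I ≈ 2.60 A

Combine the parallel branches: R_p = (1/74.7 + 1/4.32 + 1/3.18)⁻¹ = 1.788 Ω.
V_A = 16.9 × 1.788/3.648 = 8.283 V.
I(R_B) = V_A / R_B = 8.283/3.18 = 2.605 A.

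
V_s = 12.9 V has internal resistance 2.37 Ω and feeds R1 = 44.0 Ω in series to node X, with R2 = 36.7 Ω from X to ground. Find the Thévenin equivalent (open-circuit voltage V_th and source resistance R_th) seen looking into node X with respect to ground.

R1' = 2.37 + 44.0 = 46.37 Ω (source resistance + R1).
Open-circuit (no load on X): V_th = V_s · R2/(R1' + R2) = 12.9 × 36.7/(46.37 + 36.7) = 5.699 V.
With V_s suppressed (replaced by a short), R_th = R1' ‖ R2 = (46.37 × 36.7)/(46.37 + 36.7) = 20.49 Ω.

V_th ≈ 5.70 V, R_th ≈ 20.5 Ω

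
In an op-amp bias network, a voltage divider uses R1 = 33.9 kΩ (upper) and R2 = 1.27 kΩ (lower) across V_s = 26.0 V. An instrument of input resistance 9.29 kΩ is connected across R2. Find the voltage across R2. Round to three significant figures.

V_out ≈ 0.830 V

The load sits in parallel with R2, giving an effective lower resistance R2' = R2·R_L/(R2+R_L) = 1.117 kΩ.
Voltage divider with the loaded lower leg: V_out = 26.0 × 1.117/(33.9 + 1.117) = 26.0 × 0.03191 = 0.8296 V.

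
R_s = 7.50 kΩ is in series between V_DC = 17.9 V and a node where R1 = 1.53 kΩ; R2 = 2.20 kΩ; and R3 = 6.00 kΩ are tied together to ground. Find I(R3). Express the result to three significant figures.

Parallel bank: R_p = 1/(1/1.53 + 1/2.20 + 1/6.00) = 0.7844 kΩ.
Node voltage V_A = V_DC · R_p/(R_s + R_p) = 17.9 × 0.09469 = 1.695 V.
I(R3) = V_A / R3 = 1.695/6.00 = 0.2825 mA.

I ≈ 0.282 mA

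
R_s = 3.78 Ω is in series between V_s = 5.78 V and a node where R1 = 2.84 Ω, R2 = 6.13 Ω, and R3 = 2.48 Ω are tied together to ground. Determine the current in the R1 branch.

I ≈ 0.455 A

Parallel bank: R_p = 1/(1/2.84 + 1/6.13 + 1/2.48) = 1.089 Ω.
Node voltage V_A = V_s · R_p/(R_s + R_p) = 5.78 × 0.2236 = 1.293 V.
I(R1) = V_A / R1 = 1.293/2.84 = 0.4551 A.
(Check via current divider: I_total = 1.187 A; share G_k/ΣG = 0.3834 → same result.)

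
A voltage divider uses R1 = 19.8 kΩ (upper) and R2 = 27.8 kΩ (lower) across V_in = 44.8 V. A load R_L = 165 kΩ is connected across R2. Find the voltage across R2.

R2 ‖ R_L = (27.8 × 165)/(27.8 + 165) = 23.79 kΩ.
Then V_out = V_in · R2'/(R1 + R2') = 44.8 × 23.79/43.59 = 24.45 V.
(Unloaded it would be 26.2 V; the load pulls it down.)

V_out ≈ 24.5 V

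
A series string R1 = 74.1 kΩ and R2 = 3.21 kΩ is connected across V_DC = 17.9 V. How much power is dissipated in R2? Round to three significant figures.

Series current I = V_DC/ΣR = 17.9/77.31 = 0.2315 mA.
P = I²R = 0.05361 × 3.21 = 0.1721 mW.

P ≈ 0.172 mW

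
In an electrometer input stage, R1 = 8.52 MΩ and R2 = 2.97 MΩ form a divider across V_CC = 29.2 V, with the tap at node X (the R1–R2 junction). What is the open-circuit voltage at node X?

V_th ≈ 7.55 V

Open-circuit (no load on X): V_th = V_CC · R2/(R1 + R2) = 29.2 × 2.97/(8.520 + 2.97) = 7.548 V.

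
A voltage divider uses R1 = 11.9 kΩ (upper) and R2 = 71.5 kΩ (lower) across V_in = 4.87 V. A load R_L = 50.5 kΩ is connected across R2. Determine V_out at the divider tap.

R2 ‖ R_L = (71.5 × 50.5)/(71.5 + 50.5) = 29.60 kΩ.
Voltage divider with the loaded lower leg: V_out = 4.87 × 29.60/(11.9 + 29.60) = 4.87 × 0.7132 = 3.473 V.
(Unloaded it would be 4.18 V; the load pulls it down.)

V_out ≈ 3.47 V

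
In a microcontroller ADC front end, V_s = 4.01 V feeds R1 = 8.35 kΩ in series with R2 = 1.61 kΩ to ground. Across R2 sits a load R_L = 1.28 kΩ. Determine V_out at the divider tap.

V_out ≈ 0.316 V

The load sits in parallel with R2, giving an effective lower resistance R2' = R2·R_L/(R2+R_L) = 0.7131 kΩ.
Now apply the divider: V_out = 4.01 × 0.07868 = 0.3155 V.
(Unloaded it would be 0.648 V; the load pulls it down.)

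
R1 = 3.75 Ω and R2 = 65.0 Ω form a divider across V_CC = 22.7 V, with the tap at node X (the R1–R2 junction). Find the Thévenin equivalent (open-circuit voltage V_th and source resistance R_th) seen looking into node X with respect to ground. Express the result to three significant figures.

V_th ≈ 21.5 V, R_th ≈ 3.55 Ω

V_th is the unloaded tap voltage: V_CC · R2/(R1+R2) = 22.7 × 0.9455 = 21.46 V.
Zeroing V_CC shorts the top of R1 to ground, so R_th = R1 ‖ R2 = 3.545 Ω.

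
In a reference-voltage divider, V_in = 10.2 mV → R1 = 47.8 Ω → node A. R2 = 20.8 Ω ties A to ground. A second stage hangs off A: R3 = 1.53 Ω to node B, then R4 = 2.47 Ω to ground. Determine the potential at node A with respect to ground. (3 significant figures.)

V_A ≈ 0.669 mV

Looking into the second stage from A: R3 + R4 = 4.000 Ω appears in parallel with R2.
R2 ‖ (R3+R4) = 3.355 Ω.
First divider: V_A = V_in · 3.355/(47.8 + 3.355) = 0.6689 mV.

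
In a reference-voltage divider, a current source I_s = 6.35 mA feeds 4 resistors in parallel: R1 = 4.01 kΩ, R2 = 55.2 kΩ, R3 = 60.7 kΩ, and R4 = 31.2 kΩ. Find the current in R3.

Conductances: ΣG = 1/4.01 + 1/55.2 + 1/60.7 + 1/31.2 = 0.3160 (1/kΩ).
Current divider: I(R3) = I_s · G_k/ΣG = 6.35 × (0.01647/0.3160) = 6.35 × 0.05213 = 0.3310 mA.

I ≈ 0.331 mA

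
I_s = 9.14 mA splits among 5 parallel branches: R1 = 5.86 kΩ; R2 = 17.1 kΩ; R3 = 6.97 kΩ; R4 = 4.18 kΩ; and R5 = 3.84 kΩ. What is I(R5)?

I ≈ 2.73 mA

Total conductance ΣG = 1/5.86 + 1/17.1 + 1/6.97 + 1/4.18 + 1/3.84 = 0.8723 (units of 1/kΩ).
By the current-divider rule, I = I_s · G_k/ΣG = 9.14 × 0.2986 = 2.729 mA.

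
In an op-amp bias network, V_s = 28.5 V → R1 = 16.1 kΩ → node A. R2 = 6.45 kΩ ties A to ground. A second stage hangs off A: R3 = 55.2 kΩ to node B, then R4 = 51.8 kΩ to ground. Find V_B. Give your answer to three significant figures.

V_B ≈ 3.78 V

Node A sees R2 in parallel with the series input of stage 2, R3 + R4 = 107.0 kΩ.
R2 ‖ (R3+R4) = 6.083 kΩ.
First divider: V_A = V_s · 6.083/(16.1 + 6.083) = 7.816 V.
V_B = V_A × 0.4841 = 3.784 V.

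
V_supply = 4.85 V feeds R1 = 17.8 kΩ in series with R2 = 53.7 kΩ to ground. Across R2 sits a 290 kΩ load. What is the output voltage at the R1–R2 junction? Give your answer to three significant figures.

V_out ≈ 3.48 V

The load sits in parallel with R2, giving an effective lower resistance R2' = R2·R_L/(R2+R_L) = 45.31 kΩ.
Then V_out = V_supply · R2'/(R1 + R2') = 4.85 × 45.31/63.11 = 3.482 V.
(Unloaded it would be 3.64 V; the load pulls it down.)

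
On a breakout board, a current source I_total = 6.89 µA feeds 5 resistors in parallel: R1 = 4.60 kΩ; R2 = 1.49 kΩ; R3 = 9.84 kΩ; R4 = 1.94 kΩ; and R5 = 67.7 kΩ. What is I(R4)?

Total conductance ΣG = 1/4.60 + 1/1.49 + 1/9.84 + 1/1.94 + 1/67.7 = 1.520 (units of 1/kΩ).
By the current-divider rule, I = I_total · G_k/ΣG = 6.89 × 0.3390 = 2.336 µA.

I ≈ 2.34 µA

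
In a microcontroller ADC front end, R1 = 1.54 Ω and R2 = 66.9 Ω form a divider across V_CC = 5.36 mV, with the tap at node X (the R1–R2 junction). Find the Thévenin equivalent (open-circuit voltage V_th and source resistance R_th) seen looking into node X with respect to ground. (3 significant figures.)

V_th ≈ 5.24 mV, R_th ≈ 1.51 Ω

Open-circuit (no load on X): V_th = V_CC · R2/(R1 + R2) = 5.36 × 66.9/(1.540 + 66.9) = 5.239 mV.
With V_CC suppressed (replaced by a short), R_th = R1 ‖ R2 = (1.540 × 66.9)/(1.540 + 66.9) = 1.505 Ω.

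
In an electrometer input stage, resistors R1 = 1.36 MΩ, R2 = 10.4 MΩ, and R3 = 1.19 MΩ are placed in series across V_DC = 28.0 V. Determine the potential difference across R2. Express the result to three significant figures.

Total series resistance ΣR = 1.36 + 10.4 + 1.19 = 12.95 MΩ.
V = V_DC · R/ΣR = 28.0 × 0.8031 = 22.49 V.

V ≈ 22.5 V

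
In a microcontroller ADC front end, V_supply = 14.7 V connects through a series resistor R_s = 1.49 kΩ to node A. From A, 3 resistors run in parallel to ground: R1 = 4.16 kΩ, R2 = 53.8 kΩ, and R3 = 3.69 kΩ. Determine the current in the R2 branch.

I ≈ 0.153 mA

Combine the parallel branches: R_p = (1/4.16 + 1/53.8 + 1/3.69)⁻¹ = 1.887 kΩ.
V_A = 14.7 × 1.887/3.377 = 8.214 V.
Branch current I = V_A/R2 = 8.214/53.8 = 0.1527 mA.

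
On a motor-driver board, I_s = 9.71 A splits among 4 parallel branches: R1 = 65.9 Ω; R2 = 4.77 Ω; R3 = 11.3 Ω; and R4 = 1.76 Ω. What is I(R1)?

I ≈ 0.167 A

ΣG = 1/65.9 + 1/4.77 + 1/11.3 + 1/1.76 = 0.8815.
By the current-divider rule, I = I_s · G_k/ΣG = 9.71 × 0.01721 = 0.1672 A.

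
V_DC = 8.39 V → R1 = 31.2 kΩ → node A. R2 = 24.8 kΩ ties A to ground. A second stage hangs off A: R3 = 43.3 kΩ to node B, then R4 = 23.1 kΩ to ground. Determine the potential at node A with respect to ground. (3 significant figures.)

Looking into the second stage from A: R3 + R4 = 66.40 kΩ appears in parallel with R2.
Effective lower resistance at A: R2 ‖ 66.40 = 18.06 kΩ.
So V_A = 8.39 × 0.3666 = 3.076 V.

V_A ≈ 3.08 V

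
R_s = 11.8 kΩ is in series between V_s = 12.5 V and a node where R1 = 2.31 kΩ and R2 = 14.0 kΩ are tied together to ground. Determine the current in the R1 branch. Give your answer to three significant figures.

I ≈ 0.778 mA

Parallel bank: R_p = 1/(1/2.31 + 1/14.0) = 1.983 kΩ.
V_A = 12.5 × 1.983/13.78 = 1.798 V.
Branch current I = V_A/R1 = 1.798/2.31 = 0.7785 mA.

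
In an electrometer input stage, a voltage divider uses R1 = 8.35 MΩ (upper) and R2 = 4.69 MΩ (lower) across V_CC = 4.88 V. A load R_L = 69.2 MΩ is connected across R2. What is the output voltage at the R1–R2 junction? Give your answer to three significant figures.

The load sits in parallel with R2, giving an effective lower resistance R2' = R2·R_L/(R2+R_L) = 4.392 MΩ.
Now apply the divider: V_out = 4.88 × 0.3447 = 1.682 V.

V_out ≈ 1.68 V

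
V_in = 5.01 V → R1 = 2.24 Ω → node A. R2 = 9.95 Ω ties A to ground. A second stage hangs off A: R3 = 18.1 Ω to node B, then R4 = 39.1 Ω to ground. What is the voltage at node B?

The second stage (R3 + R4 = 57.20 Ω) loads node A in parallel with R2.
R2 ‖ (R3+R4) = 8.476 Ω.
V_A = 5.01 × 8.476/(2.24 + 8.476) = 3.963 V.
V_B = V_A × 0.6836 = 2.709 V.

V_B ≈ 2.71 V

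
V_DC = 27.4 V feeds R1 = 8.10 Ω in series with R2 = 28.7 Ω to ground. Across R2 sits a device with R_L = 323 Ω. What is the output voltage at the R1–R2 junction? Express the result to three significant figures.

V_out ≈ 21.0 V

R2 ‖ R_L = (28.7 × 323)/(28.7 + 323) = 26.36 Ω.
Voltage divider with the loaded lower leg: V_out = 27.4 × 26.36/(8.10 + 26.36) = 27.4 × 0.7649 = 20.96 V.
(Unloaded it would be 21.4 V; the load pulls it down.)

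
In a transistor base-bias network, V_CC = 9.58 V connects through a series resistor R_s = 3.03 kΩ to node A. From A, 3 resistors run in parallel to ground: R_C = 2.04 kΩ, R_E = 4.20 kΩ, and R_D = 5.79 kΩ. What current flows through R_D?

Combine the parallel branches: R_p = (1/2.04 + 1/4.20 + 1/5.79)⁻¹ = 1.110 kΩ.
V_A by voltage divider: V_A = 9.58 × 1.110/(3.03 + 1.110) = 2.568 V.
Branch current I = V_A/R_D = 2.568/5.79 = 0.4436 mA.
(Equivalently: I_total = 2.314 mA, then current-divider fraction G_k/ΣG = 0.1917.)

I ≈ 0.444 mA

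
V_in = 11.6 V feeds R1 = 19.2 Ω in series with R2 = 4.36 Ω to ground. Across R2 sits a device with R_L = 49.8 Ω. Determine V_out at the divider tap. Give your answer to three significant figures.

R2 ‖ R_L = (4.36 × 49.8)/(4.36 + 49.8) = 4.009 Ω.
Then V_out = V_in · R2'/(R1 + R2') = 11.6 × 4.009/23.21 = 2.004 V.

V_out ≈ 2.00 V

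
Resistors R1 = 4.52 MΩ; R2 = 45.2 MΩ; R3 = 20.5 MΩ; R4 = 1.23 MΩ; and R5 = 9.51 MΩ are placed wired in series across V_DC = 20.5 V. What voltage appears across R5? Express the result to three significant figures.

V ≈ 2.41 V

Series total: ΣR = 4.52 + 45.2 + 20.5 + 1.23 + 9.51 = 80.96 MΩ.
By the voltage-divider rule, V = 20.5 × 9.510/80.96 = 2.408 V.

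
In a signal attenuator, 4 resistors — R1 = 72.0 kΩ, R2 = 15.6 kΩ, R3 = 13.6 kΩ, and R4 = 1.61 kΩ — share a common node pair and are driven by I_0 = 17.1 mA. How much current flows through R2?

I ≈ 1.42 mA

Total conductance ΣG = 1/72.0 + 1/15.6 + 1/13.6 + 1/1.61 = 0.7726 (units of 1/kΩ).
R2 takes the fraction G_k/ΣG = 0.06410/0.7726 = 0.08297, so I = 17.1 × 0.08297 = 1.419 mA.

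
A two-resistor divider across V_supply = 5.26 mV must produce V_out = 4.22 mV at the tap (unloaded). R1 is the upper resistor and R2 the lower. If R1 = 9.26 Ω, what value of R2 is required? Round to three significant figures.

R2 ≈ 37.6 Ω

V_out/V_supply = R2/(R1+R2) = 0.8023.
So R2 = R1 · V_out/(V_supply − V_out) = 9.26 × 4.22/(5.26 − 4.22) = 9.26 × 4.058 = 37.57 Ω.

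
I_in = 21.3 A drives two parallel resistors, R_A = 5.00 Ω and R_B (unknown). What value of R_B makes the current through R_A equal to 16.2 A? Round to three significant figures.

Two-branch current divider: I_A = I_in · R_B/(R_A + R_B).
With f = 0.7606, R_B = R_A · f/(1−f) = 5.00 × 3.176 = 15.88 Ω.

R_B ≈ 15.9 Ω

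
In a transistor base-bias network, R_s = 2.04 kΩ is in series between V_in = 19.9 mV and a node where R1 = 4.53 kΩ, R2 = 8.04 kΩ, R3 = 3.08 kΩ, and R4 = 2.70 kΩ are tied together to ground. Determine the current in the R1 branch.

I ≈ 1.41 µA

Combine the parallel branches: R_p = (1/4.53 + 1/8.04 + 1/3.08 + 1/2.70)⁻¹ = 0.9614 kΩ.
Node voltage V_A = V_in · R_p/(R_s + R_p) = 19.9 × 0.3203 = 6.374 mV.
Branch current I = V_A/R1 = 6.374/4.53 = 1.407 µA.
(Check via current divider: I_total = 6.630 µA; share G_k/ΣG = 0.2122 → same result.)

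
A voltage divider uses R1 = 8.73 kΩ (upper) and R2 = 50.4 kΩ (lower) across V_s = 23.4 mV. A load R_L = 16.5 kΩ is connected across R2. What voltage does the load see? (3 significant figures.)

V_out ≈ 13.7 mV

The load sits in parallel with R2, giving an effective lower resistance R2' = R2·R_L/(R2+R_L) = 12.43 kΩ.
Now apply the divider: V_out = 23.4 × 0.5874 = 13.75 mV.
(Unloaded it would be 19.9 mV; the load pulls it down.)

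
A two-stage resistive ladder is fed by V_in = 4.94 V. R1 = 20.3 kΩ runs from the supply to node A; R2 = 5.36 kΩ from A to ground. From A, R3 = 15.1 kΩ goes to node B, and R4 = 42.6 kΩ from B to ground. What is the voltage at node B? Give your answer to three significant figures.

V_B ≈ 0.710 V

Node A sees R2 in parallel with the series input of stage 2, R3 + R4 = 57.70 kΩ.
R2 ‖ (R3+R4) = 4.904 kΩ.
So V_A = 4.94 × 0.1946 = 0.9613 V.
Then the unloaded second divider: V_B = V_A × R4/(R3+R4) = 0.9613 × 0.7383 = 0.7097 V.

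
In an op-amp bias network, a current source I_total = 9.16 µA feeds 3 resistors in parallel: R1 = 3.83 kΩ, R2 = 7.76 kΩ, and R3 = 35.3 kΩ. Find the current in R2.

I ≈ 2.82 µA

Conductances: ΣG = 1/3.83 + 1/7.76 + 1/35.3 = 0.4183 (1/kΩ).
By the current-divider rule, I = I_total · G_k/ΣG = 9.16 × 0.3081 = 2.822 µA.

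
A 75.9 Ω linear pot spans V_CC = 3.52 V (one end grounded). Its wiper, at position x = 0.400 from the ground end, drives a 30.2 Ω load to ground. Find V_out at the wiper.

V_out ≈ 0.878 V

Lower segment x·R_p = 30.36 Ω; upper segment (1−x)·R_p = 45.54 Ω.
R_L loads the lower segment: effective lower R = 15.14 Ω.
Loaded-divider output: V_out = 3.52 × 0.2495 = 0.8783 V.
(Unloaded: V_out = x·V_CC = 1.41 V.)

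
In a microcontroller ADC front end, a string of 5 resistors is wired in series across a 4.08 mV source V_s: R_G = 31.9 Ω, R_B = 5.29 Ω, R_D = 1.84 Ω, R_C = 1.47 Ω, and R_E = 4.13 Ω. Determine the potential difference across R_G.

V ≈ 2.92 mV

Total series resistance ΣR = 31.9 + 5.29 + 1.84 + 1.47 + 4.13 = 44.63 Ω.
V = V_s · R/ΣR = 4.08 × 0.7148 = 2.916 mV.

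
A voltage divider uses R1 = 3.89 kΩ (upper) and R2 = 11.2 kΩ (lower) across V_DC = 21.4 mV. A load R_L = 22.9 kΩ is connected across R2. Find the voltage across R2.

V_out ≈ 14.1 mV

R2 ‖ R_L = (11.2 × 22.9)/(11.2 + 22.9) = 7.521 kΩ.
Then V_out = V_DC · R2'/(R1 + R2') = 21.4 × 7.521/11.41 = 14.11 mV.
(Unloaded it would be 15.9 mV; the load pulls it down.)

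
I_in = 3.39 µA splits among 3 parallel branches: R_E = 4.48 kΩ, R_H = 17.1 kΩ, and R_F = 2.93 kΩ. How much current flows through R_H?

ΣG = 1/4.48 + 1/17.1 + 1/2.93 = 0.6230.
By the current-divider rule, I = I_in · G_k/ΣG = 3.39 × 0.09387 = 0.3182 µA.

I ≈ 0.318 µA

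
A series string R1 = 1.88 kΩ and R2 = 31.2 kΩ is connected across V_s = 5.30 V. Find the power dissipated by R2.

Series current I = V_s/ΣR = 5.30/33.08 = 0.1602 mA.
P = I²R = 0.02567 × 31.2 = 0.8009 mW.

P ≈ 0.801 mW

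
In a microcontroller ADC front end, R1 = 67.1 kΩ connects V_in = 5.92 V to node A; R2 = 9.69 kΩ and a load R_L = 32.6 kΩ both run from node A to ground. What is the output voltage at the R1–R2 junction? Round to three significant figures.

First combine the lower leg with the load: R2 ‖ R_L = 7.470 kΩ.
Then V_out = V_in · R2'/(R1 + R2') = 5.92 × 7.470/74.57 = 0.5930 V.
(Unloaded it would be 0.747 V; the load pulls it down.)

V_out ≈ 0.593 V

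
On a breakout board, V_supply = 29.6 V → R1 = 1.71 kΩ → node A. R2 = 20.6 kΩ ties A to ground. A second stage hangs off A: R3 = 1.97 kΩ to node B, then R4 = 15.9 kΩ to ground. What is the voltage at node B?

The second stage (R3 + R4 = 17.87 kΩ) loads node A in parallel with R2.
R2 ‖ (R3+R4) = 9.569 kΩ.
First divider: V_A = V_supply · 9.569/(1.71 + 9.569) = 25.11 V.
Then the unloaded second divider: V_B = V_A × R4/(R3+R4) = 25.11 × 0.8898 = 22.34 V.

V_B ≈ 22.3 V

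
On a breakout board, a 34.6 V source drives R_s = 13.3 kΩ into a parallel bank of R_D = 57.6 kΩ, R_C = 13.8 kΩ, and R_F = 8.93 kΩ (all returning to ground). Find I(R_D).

Parallel bank: R_p = 1/(1/57.6 + 1/13.8 + 1/8.93) = 4.955 kΩ.
V_A by voltage divider: V_A = 34.6 × 4.955/(13.3 + 4.955) = 9.392 V.
Branch current I = V_A/R_D = 9.392/57.6 = 0.1631 mA.

I ≈ 0.163 mA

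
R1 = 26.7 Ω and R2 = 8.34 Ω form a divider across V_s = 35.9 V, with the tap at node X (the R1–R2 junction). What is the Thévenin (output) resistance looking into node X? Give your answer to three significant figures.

Zeroing V_s shorts the top of R1 to ground, so R_th = R1 ‖ R2 = 6.355 Ω.

R_th ≈ 6.35 Ω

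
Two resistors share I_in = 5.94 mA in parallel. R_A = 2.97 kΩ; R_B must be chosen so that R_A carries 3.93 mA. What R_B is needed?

In a two-way split, I_A/I_in = R_B/(R_A + R_B).
3.93/5.94 = R_B/(R_A + R_B) → R_B = R_A · (0.6616)/(1 − 0.6616) = 2.97 × 1.955 = 5.807 kΩ.

R_B ≈ 5.81 kΩ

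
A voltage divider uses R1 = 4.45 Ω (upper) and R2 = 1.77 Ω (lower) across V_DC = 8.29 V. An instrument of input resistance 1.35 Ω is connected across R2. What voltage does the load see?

V_out ≈ 1.22 V

First combine the lower leg with the load: R2 ‖ R_L = 0.7659 Ω.
Then V_out = V_DC · R2'/(R1 + R2') = 8.29 × 0.7659/5.216 = 1.217 V.
(Unloaded it would be 2.36 V; the load pulls it down.)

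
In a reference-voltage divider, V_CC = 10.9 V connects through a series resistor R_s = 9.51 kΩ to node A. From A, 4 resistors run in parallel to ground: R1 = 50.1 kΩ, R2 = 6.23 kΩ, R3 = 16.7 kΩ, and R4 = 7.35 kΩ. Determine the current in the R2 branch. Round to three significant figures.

Combine the parallel branches: R_p = (1/50.1 + 1/6.23 + 1/16.7 + 1/7.35)⁻¹ = 2.657 kΩ.
V_A = 10.9 × 2.657/12.17 = 2.380 V.
Branch current I = V_A/R2 = 2.380/6.23 = 0.3820 mA.

I ≈ 0.382 mA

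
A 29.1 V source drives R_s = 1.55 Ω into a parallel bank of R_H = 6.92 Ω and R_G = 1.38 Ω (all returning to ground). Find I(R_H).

Equivalent of the parallel group: R_p = 1.151 Ω.
V_A = 29.1 × 1.151/2.701 = 12.40 V.
Branch current I = V_A/R_H = 12.40/6.92 = 1.792 A.

I ≈ 1.79 A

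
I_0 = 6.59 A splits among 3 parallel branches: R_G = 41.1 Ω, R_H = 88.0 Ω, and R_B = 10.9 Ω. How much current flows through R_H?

Total conductance ΣG = 1/41.1 + 1/88.0 + 1/10.9 = 0.1274 (units of 1/Ω).
R_H takes the fraction G_k/ΣG = 0.01136/0.1274 = 0.08917, so I = 6.59 × 0.08917 = 0.5876 A.

I ≈ 0.588 A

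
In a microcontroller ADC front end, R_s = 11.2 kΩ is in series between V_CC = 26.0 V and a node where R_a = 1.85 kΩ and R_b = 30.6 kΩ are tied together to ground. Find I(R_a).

Combine the parallel branches: R_p = (1/1.85 + 1/30.6)⁻¹ = 1.745 kΩ.
V_A by voltage divider: V_A = 26.0 × 1.745/(11.2 + 1.745) = 3.504 V.
Branch current I = V_A/R_a = 3.504/1.85 = 1.894 mA.
(Check via current divider: I_total = 2.009 mA; share G_k/ΣG = 0.9430 → same result.)

I ≈ 1.89 mA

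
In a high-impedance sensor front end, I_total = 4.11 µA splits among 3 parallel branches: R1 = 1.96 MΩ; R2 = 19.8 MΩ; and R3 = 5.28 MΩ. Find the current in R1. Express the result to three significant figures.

I ≈ 2.80 µA

ΣG = 1/1.96 + 1/19.8 + 1/5.28 = 0.7501.
Current divider: I(R1) = I_total · G_k/ΣG = 4.11 × (0.5102/0.7501) = 4.11 × 0.6802 = 2.796 µA.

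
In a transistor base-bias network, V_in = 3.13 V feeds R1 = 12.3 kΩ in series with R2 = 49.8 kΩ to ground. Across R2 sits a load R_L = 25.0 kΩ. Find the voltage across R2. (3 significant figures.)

V_out ≈ 1.80 V

R2 ‖ R_L = (49.8 × 25.0)/(49.8 + 25.0) = 16.64 kΩ.
Then V_out = V_in · R2'/(R1 + R2') = 3.13 × 16.64/28.94 = 1.800 V.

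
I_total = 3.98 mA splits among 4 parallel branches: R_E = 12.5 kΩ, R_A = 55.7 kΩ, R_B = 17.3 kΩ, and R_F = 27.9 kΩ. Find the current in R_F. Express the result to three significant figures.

I ≈ 0.745 mA

Conductances: ΣG = 1/12.5 + 1/55.7 + 1/17.3 + 1/27.9 = 0.1916 (1/kΩ).
R_F takes the fraction G_k/ΣG = 0.03584/0.1916 = 0.1871, so I = 3.98 × 0.1871 = 0.7445 mA.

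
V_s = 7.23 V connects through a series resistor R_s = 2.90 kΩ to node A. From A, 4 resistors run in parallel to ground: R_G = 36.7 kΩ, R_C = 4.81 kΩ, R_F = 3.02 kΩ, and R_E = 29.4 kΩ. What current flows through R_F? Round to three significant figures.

I ≈ 0.873 mA

Equivalent of the parallel group: R_p = 1.666 kΩ.
V_A by voltage divider: V_A = 7.23 × 1.666/(2.90 + 1.666) = 2.638 V.
Branch current I = V_A/R_F = 2.638/3.02 = 0.8735 mA.
(Equivalently: I_total = 1.583 mA, then current-divider fraction G_k/ΣG = 0.5516.)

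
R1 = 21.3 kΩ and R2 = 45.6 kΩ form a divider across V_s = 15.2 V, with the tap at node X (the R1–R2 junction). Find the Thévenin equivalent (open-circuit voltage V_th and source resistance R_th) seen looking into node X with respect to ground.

V_th ≈ 10.4 V, R_th ≈ 14.5 kΩ

V_th is the unloaded tap voltage: V_s · R2/(R1+R2) = 15.2 × 0.6816 = 10.36 V.
With V_s suppressed (replaced by a short), R_th = R1 ‖ R2 = (21.30 × 45.6)/(21.30 + 45.6) = 14.52 kΩ.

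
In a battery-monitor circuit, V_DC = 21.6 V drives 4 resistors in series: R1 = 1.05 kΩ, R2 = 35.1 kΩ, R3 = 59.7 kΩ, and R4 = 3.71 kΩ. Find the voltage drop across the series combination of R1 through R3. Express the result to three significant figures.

Series total: ΣR = 1.05 + 35.1 + 59.7 + 3.71 = 99.56 kΩ.
R_{R1..R3} = 1.05 + 35.1 + 59.7 = 95.85 kΩ.
By the voltage-divider rule, V = 21.6 × 95.85/99.56 = 20.80 V.

V ≈ 20.8 V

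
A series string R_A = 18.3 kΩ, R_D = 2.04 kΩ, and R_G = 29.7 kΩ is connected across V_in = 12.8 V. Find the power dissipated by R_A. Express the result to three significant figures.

P ≈ 1.20 mW

ΣR = 50.04 kΩ → I = 12.8/50.04 = 0.2558 mA.
P(R_A) = I²·R_A = (0.2558)² × 18.3 = 1.197 mW.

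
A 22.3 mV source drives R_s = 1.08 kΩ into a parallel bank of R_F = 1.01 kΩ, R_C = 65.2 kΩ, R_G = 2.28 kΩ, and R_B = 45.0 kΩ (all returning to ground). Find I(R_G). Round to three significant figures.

Parallel bank: R_p = 1/(1/1.01 + 1/65.2 + 1/2.28 + 1/45.0) = 0.6820 kΩ.
V_A by voltage divider: V_A = 22.3 × 0.6820/(1.08 + 0.6820) = 8.632 mV.
I(R_G) = V_A / R_G = 8.632/2.28 = 3.786 µA.
(Check via current divider: I_total = 12.66 µA; share G_k/ΣG = 0.2991 → same result.)

I ≈ 3.79 µA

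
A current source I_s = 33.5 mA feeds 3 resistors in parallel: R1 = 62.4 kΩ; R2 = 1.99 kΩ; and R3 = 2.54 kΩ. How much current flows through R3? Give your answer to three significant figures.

Total conductance ΣG = 1/62.4 + 1/1.99 + 1/2.54 = 0.9122 (units of 1/kΩ).
Current divider: I(R3) = I_s · G_k/ΣG = 33.5 × (0.3937/0.9122) = 33.5 × 0.4316 = 14.46 mA.

I ≈ 14.5 mA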